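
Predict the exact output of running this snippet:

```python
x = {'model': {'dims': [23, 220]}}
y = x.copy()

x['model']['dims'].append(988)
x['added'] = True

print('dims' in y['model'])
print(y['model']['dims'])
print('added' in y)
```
True
[23, 220, 988]
False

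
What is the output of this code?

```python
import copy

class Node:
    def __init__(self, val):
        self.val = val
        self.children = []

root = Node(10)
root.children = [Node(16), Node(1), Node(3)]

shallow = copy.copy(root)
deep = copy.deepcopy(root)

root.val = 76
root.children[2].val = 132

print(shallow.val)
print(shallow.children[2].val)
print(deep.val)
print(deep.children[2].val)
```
10
132
10
3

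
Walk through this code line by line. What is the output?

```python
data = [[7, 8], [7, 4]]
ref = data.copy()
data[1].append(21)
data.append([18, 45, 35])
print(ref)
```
[[7, 8], [7, 4, 21]]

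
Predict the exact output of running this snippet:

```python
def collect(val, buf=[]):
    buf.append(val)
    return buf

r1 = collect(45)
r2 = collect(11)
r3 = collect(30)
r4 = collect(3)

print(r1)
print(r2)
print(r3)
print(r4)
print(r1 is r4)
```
[45, 11, 30, 3]
[45, 11, 30, 3]
[45, 11, 30, 3]
[45, 11, 30, 3]
True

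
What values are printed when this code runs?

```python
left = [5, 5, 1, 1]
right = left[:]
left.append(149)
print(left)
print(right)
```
[5, 5, 1, 1, 149]
[5, 5, 1, 1]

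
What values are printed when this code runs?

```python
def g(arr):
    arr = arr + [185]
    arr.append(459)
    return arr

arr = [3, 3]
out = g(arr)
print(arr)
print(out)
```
[3, 3]
[3, 3, 185, 459]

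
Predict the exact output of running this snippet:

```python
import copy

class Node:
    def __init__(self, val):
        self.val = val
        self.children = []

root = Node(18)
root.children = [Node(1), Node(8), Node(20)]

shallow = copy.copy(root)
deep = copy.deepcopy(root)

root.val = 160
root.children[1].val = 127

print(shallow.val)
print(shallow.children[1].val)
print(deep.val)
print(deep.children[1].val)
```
18
127
18
8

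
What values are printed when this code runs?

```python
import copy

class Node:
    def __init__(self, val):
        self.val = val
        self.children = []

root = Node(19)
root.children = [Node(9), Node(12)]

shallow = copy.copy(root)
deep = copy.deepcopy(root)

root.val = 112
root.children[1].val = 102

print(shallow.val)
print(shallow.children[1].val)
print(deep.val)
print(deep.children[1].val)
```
19
102
19
12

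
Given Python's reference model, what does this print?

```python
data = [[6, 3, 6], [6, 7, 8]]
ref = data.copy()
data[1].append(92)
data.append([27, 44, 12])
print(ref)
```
[[6, 3, 6], [6, 7, 8, 92]]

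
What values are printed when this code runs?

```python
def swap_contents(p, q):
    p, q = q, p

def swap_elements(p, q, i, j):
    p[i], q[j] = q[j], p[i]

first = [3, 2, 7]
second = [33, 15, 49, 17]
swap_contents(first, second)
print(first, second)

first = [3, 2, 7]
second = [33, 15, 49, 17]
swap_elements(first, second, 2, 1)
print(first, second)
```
[3, 2, 7] [33, 15, 49, 17]
[3, 2, 15] [33, 7, 49, 17]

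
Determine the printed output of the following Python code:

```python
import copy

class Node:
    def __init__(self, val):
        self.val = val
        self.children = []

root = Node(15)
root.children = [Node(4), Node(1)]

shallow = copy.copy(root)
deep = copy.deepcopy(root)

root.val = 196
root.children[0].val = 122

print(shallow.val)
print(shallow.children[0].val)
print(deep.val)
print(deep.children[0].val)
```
15
122
15
4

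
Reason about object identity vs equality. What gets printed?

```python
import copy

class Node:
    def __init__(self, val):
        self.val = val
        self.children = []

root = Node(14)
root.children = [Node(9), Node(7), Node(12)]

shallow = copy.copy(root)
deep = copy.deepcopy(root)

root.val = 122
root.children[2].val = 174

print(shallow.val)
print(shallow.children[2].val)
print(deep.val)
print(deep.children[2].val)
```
14
174
14
12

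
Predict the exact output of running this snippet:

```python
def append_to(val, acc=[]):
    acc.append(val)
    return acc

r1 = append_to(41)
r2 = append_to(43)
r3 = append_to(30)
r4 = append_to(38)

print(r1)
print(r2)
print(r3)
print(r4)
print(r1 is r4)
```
[41, 43, 30, 38]
[41, 43, 30, 38]
[41, 43, 30, 38]
[41, 43, 30, 38]
True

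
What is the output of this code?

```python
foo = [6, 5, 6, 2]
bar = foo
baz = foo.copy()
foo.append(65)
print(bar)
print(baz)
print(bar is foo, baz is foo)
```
[6, 5, 6, 2, 65]
[6, 5, 6, 2]
True False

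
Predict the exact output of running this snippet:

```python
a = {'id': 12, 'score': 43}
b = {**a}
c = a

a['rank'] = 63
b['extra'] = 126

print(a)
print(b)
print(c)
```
{'id': 12, 'score': 43, 'rank': 63}
{'id': 12, 'score': 43, 'extra': 126}
{'id': 12, 'score': 43, 'rank': 63}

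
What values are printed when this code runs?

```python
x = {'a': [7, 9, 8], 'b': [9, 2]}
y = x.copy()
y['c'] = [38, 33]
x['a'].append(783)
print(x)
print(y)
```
{'a': [7, 9, 8, 783], 'b': [9, 2]}
{'a': [7, 9, 8, 783], 'b': [9, 2], 'c': [38, 33]}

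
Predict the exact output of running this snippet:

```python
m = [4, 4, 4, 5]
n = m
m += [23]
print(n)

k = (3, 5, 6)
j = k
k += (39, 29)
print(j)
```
[4, 4, 4, 5, 23]
(3, 5, 6)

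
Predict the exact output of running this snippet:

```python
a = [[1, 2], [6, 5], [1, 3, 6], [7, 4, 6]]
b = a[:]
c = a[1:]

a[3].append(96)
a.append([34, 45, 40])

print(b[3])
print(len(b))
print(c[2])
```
[7, 4, 6, 96]
4
[7, 4, 6, 96]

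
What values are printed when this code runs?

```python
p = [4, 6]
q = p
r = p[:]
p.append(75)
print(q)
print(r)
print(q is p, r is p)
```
[4, 6, 75]
[4, 6]
True False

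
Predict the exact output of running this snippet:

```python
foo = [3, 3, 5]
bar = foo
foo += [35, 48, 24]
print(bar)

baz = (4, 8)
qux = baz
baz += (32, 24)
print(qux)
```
[3, 3, 5, 35, 48, 24]
(4, 8)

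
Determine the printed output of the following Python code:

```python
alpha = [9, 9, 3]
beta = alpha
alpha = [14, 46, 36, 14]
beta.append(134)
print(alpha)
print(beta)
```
[14, 46, 36, 14]
[9, 9, 3, 134]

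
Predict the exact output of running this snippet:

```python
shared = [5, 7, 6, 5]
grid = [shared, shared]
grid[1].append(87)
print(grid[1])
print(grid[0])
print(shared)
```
[5, 7, 6, 5, 87]
[5, 7, 6, 5, 87]
[5, 7, 6, 5, 87]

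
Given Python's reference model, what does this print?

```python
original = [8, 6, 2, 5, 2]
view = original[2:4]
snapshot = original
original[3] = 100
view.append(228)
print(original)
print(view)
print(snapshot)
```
[8, 6, 2, 100, 2]
[2, 5, 228]
[8, 6, 2, 100, 2]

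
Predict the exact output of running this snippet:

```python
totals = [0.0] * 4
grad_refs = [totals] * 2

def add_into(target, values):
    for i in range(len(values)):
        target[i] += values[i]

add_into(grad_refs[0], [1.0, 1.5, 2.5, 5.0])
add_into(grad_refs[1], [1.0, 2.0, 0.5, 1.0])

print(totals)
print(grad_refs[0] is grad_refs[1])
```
[2.0, 3.5, 3.0, 6.0]
True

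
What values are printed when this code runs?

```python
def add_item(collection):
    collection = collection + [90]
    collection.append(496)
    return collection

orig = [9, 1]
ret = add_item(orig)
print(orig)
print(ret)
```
[9, 1]
[9, 1, 90, 496]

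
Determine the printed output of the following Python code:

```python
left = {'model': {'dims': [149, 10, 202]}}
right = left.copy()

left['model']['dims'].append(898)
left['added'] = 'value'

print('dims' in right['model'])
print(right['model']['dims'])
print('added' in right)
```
True
[149, 10, 202, 898]
False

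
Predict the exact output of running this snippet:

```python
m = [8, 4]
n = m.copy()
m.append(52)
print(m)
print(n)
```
[8, 4, 52]
[8, 4]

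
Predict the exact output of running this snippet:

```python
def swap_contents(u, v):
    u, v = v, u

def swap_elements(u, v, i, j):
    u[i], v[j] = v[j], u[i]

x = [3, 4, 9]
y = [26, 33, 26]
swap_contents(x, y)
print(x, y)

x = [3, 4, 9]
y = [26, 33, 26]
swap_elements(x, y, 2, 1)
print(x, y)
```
[3, 4, 9] [26, 33, 26]
[3, 4, 33] [26, 9, 26]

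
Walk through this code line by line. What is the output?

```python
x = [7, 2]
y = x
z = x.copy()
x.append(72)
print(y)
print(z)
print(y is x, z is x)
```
[7, 2, 72]
[7, 2]
True False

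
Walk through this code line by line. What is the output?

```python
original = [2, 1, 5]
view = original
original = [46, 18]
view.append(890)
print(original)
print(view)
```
[46, 18]
[2, 1, 5, 890]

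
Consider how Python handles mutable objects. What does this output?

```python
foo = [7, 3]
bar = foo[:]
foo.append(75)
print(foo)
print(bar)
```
[7, 3, 75]
[7, 3]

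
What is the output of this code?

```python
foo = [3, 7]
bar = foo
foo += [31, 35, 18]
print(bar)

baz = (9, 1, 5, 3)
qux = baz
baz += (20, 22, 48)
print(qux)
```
[3, 7, 31, 35, 18]
(9, 1, 5, 3)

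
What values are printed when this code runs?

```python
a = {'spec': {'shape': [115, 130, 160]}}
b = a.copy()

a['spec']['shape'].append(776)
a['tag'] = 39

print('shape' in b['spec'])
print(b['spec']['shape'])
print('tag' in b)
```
True
[115, 130, 160, 776]
False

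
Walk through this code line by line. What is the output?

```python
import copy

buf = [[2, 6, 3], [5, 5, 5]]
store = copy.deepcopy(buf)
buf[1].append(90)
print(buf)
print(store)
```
[[2, 6, 3], [5, 5, 5, 90]]
[[2, 6, 3], [5, 5, 5]]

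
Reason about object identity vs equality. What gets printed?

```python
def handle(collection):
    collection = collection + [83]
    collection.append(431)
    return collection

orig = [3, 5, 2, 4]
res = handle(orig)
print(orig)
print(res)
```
[3, 5, 2, 4]
[3, 5, 2, 4, 83, 431]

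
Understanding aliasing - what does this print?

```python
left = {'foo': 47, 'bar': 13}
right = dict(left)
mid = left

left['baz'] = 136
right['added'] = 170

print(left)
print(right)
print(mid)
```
{'foo': 47, 'bar': 13, 'baz': 136}
{'foo': 47, 'bar': 13, 'added': 170}
{'foo': 47, 'bar': 13, 'baz': 136}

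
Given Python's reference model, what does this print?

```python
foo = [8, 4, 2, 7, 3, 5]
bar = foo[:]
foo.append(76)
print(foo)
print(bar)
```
[8, 4, 2, 7, 3, 5, 76]
[8, 4, 2, 7, 3, 5]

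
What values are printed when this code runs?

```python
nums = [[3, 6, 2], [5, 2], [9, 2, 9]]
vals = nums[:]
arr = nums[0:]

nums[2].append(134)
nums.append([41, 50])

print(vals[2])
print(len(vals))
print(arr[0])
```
[9, 2, 9, 134]
3
[3, 6, 2]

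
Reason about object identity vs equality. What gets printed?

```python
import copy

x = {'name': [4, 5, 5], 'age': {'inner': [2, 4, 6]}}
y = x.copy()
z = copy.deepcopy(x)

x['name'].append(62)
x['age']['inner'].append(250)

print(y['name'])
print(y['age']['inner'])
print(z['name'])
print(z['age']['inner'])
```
[4, 5, 5, 62]
[2, 4, 6, 250]
[4, 5, 5]
[2, 4, 6]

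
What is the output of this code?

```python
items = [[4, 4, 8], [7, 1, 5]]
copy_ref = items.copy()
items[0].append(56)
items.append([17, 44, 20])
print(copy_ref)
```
[[4, 4, 8, 56], [7, 1, 5]]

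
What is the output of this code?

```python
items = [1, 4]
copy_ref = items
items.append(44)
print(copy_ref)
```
[1, 4, 44]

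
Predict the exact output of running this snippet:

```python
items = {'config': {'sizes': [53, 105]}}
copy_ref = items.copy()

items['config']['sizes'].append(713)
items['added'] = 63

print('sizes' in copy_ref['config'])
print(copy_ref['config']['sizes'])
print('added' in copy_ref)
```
True
[53, 105, 713]
False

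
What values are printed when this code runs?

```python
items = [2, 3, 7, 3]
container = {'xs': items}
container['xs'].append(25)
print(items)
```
[2, 3, 7, 3, 25]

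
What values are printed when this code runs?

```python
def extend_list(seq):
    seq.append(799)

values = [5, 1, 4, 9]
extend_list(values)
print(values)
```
[5, 1, 4, 9, 799]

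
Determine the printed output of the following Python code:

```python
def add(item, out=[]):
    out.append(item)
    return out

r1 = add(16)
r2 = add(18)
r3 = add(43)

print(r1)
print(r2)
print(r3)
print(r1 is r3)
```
[16, 18, 43]
[16, 18, 43]
[16, 18, 43]
True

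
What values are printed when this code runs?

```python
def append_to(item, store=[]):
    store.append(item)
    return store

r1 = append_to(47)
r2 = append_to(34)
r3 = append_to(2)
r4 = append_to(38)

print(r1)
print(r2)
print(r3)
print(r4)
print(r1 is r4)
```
[47, 34, 2, 38]
[47, 34, 2, 38]
[47, 34, 2, 38]
[47, 34, 2, 38]
True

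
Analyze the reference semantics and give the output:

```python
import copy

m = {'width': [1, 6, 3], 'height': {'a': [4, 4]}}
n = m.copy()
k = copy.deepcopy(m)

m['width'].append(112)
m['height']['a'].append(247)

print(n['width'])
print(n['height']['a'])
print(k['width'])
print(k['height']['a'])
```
[1, 6, 3, 112]
[4, 4, 247]
[1, 6, 3]
[4, 4]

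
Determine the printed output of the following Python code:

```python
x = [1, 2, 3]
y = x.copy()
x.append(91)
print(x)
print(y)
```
[1, 2, 3, 91]
[1, 2, 3]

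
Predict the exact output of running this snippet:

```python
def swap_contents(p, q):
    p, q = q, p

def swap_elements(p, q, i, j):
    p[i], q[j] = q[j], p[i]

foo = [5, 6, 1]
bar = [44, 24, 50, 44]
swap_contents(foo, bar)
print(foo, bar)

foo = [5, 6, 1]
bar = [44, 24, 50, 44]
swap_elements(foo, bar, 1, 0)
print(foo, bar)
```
[5, 6, 1] [44, 24, 50, 44]
[5, 44, 1] [6, 24, 50, 44]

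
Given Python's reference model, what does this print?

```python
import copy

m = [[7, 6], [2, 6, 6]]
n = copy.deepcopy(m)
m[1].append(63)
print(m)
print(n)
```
[[7, 6], [2, 6, 6, 63]]
[[7, 6], [2, 6, 6]]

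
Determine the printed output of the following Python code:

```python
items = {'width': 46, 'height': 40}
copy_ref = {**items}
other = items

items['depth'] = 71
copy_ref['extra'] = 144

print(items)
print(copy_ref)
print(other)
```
{'width': 46, 'height': 40, 'depth': 71}
{'width': 46, 'height': 40, 'extra': 144}
{'width': 46, 'height': 40, 'depth': 71}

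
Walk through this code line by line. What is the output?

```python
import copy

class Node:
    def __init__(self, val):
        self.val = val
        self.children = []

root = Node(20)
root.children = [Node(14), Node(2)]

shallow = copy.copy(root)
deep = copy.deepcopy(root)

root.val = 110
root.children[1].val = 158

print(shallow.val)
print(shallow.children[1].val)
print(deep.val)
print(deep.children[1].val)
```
20
158
20
2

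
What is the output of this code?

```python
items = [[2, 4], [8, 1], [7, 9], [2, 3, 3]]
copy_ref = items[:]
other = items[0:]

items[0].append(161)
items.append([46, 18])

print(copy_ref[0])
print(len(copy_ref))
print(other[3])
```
[2, 4, 161]
4
[2, 3, 3]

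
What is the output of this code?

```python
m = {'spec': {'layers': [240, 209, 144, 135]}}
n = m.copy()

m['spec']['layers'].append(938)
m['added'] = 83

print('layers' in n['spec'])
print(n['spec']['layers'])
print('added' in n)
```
True
[240, 209, 144, 135, 938]
False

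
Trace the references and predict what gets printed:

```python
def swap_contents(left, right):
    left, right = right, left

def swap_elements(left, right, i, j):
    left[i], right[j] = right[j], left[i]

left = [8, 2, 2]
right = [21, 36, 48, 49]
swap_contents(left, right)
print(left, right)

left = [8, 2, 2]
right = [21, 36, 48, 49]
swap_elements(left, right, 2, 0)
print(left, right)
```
[8, 2, 2] [21, 36, 48, 49]
[8, 2, 21] [2, 36, 48, 49]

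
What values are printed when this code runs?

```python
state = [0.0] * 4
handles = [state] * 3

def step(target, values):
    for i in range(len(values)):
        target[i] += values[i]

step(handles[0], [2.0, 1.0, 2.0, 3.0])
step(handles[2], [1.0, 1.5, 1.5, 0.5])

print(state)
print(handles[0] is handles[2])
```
[3.0, 2.5, 3.5, 3.5]
True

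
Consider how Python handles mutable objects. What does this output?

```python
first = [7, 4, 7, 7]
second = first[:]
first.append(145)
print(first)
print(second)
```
[7, 4, 7, 7, 145]
[7, 4, 7, 7]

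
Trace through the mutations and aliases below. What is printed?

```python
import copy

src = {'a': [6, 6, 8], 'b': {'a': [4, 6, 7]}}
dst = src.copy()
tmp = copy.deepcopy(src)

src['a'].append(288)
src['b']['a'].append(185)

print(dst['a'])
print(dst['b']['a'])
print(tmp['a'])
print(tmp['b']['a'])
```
[6, 6, 8, 288]
[4, 6, 7, 185]
[6, 6, 8]
[4, 6, 7]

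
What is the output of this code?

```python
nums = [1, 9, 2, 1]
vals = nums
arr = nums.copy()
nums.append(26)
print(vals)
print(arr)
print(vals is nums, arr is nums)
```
[1, 9, 2, 1, 26]
[1, 9, 2, 1]
True False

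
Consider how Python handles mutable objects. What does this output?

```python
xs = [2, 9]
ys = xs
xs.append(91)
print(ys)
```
[2, 9, 91]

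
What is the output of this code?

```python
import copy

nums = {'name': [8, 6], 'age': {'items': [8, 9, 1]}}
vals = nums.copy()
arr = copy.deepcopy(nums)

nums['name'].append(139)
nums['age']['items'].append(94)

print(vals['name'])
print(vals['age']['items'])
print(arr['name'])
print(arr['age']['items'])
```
[8, 6, 139]
[8, 9, 1, 94]
[8, 6]
[8, 9, 1]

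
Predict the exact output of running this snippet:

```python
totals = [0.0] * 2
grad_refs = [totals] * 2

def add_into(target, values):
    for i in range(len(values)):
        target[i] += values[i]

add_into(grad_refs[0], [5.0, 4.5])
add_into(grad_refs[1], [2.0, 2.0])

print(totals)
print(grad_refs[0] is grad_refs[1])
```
[7.0, 6.5]
True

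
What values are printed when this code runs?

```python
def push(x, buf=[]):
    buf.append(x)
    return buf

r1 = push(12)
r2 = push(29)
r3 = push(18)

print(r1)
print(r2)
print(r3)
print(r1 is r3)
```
[12, 29, 18]
[12, 29, 18]
[12, 29, 18]
True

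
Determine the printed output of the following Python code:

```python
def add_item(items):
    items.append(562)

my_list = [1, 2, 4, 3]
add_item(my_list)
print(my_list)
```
[1, 2, 4, 3, 562]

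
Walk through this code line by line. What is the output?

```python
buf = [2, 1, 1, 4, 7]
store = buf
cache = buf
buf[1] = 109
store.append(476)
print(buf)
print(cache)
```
[2, 109, 1, 4, 7, 476]
[2, 109, 1, 4, 7, 476]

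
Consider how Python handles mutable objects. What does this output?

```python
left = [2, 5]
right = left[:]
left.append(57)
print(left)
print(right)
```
[2, 5, 57]
[2, 5]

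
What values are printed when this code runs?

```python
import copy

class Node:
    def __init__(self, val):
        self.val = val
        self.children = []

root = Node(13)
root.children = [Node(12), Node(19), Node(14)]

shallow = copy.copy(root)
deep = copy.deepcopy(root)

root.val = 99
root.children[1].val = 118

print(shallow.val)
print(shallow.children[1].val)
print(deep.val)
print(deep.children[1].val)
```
13
118
13
19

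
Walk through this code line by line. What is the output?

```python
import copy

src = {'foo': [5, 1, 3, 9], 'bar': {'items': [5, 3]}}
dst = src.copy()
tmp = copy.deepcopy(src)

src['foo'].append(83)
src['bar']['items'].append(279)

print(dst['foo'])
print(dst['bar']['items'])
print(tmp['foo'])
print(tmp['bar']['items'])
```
[5, 1, 3, 9, 83]
[5, 3, 279]
[5, 1, 3, 9]
[5, 3]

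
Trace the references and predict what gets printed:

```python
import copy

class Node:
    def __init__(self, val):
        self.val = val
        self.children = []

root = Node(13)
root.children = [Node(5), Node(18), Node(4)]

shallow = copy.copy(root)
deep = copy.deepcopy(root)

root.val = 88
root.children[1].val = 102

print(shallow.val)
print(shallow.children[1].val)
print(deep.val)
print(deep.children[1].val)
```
13
102
13
18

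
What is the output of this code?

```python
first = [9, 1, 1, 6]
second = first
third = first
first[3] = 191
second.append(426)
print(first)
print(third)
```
[9, 1, 1, 191, 426]
[9, 1, 1, 191, 426]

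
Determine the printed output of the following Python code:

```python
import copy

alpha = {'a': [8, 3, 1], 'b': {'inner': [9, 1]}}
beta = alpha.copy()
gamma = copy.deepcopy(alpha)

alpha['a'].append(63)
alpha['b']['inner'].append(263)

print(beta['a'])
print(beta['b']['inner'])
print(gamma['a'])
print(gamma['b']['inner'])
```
[8, 3, 1, 63]
[9, 1, 263]
[8, 3, 1]
[9, 1]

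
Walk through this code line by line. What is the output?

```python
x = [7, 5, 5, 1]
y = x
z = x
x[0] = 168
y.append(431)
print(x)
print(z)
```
[168, 5, 5, 1, 431]
[168, 5, 5, 1, 431]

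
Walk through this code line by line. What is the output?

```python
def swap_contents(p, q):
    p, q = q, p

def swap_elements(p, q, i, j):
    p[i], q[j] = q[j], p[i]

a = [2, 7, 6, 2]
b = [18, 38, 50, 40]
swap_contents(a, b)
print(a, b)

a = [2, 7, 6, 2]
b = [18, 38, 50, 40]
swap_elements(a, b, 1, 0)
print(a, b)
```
[2, 7, 6, 2] [18, 38, 50, 40]
[2, 18, 6, 2] [7, 38, 50, 40]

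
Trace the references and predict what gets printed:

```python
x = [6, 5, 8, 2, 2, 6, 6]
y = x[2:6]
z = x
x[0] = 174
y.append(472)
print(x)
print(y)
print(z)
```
[174, 5, 8, 2, 2, 6, 6]
[8, 2, 2, 6, 472]
[174, 5, 8, 2, 2, 6, 6]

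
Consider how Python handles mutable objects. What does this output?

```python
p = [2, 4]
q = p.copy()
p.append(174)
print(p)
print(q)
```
[2, 4, 174]
[2, 4]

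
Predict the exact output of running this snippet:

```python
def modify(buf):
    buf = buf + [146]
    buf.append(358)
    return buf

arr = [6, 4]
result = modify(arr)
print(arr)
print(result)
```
[6, 4]
[6, 4, 146, 358]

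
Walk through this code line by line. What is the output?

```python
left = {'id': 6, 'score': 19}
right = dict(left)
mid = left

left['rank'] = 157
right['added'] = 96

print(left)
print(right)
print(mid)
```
{'id': 6, 'score': 19, 'rank': 157}
{'id': 6, 'score': 19, 'added': 96}
{'id': 6, 'score': 19, 'rank': 157}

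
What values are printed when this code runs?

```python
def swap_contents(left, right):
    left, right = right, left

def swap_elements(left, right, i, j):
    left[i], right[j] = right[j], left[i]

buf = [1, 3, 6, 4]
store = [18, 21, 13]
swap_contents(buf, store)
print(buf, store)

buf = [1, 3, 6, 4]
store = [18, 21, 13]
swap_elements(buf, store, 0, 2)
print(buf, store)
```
[1, 3, 6, 4] [18, 21, 13]
[13, 3, 6, 4] [18, 21, 1]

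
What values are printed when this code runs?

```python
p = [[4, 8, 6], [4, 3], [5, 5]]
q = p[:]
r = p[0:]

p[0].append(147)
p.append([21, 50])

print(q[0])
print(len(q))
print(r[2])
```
[4, 8, 6, 147]
3
[5, 5]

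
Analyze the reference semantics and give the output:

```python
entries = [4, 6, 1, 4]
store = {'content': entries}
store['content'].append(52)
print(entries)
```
[4, 6, 1, 4, 52]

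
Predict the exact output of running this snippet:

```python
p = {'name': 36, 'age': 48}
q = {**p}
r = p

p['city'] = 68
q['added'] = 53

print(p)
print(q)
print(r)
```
{'name': 36, 'age': 48, 'city': 68}
{'name': 36, 'age': 48, 'added': 53}
{'name': 36, 'age': 48, 'city': 68}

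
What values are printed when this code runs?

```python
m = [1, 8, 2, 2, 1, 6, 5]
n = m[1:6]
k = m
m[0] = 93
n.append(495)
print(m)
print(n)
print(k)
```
[93, 8, 2, 2, 1, 6, 5]
[8, 2, 2, 1, 6, 495]
[93, 8, 2, 2, 1, 6, 5]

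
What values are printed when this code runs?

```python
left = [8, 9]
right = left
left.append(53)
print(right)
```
[8, 9, 53]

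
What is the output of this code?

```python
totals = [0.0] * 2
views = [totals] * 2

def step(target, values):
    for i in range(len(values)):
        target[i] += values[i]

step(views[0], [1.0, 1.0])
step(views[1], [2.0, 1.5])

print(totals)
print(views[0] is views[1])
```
[3.0, 2.5]
True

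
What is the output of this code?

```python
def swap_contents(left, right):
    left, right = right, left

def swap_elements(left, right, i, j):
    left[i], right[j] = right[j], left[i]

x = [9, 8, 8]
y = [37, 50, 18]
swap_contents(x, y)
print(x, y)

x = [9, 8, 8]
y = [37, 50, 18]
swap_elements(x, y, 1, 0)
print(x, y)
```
[9, 8, 8] [37, 50, 18]
[9, 37, 8] [8, 50, 18]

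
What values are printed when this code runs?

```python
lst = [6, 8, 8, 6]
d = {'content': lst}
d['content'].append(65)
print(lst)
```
[6, 8, 8, 6, 65]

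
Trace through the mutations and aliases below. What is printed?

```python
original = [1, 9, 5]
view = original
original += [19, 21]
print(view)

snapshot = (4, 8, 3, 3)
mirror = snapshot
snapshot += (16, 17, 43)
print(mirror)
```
[1, 9, 5, 19, 21]
(4, 8, 3, 3)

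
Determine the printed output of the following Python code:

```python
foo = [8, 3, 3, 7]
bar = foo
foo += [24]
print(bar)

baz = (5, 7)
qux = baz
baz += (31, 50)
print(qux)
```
[8, 3, 3, 7, 24]
(5, 7)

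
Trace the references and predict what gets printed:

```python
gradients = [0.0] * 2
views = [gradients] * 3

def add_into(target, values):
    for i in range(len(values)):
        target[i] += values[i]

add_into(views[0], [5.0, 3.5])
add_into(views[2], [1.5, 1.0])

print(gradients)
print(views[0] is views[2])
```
[6.5, 4.5]
True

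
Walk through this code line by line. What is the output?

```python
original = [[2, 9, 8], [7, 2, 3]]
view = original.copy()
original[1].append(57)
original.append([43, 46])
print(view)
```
[[2, 9, 8], [7, 2, 3, 57]]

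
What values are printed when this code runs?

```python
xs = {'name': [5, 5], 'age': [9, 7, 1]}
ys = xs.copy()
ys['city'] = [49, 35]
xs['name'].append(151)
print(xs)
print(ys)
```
{'name': [5, 5, 151], 'age': [9, 7, 1]}
{'name': [5, 5, 151], 'age': [9, 7, 1], 'city': [49, 35]}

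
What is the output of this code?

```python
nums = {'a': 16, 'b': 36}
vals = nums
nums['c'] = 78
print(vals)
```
{'a': 16, 'b': 36, 'c': 78}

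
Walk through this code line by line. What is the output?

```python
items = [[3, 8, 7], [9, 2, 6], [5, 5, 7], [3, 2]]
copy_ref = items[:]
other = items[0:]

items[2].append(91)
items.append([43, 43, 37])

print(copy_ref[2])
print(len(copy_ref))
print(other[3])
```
[5, 5, 7, 91]
4
[3, 2]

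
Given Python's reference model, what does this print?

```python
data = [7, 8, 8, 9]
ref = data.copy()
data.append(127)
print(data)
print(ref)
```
[7, 8, 8, 9, 127]
[7, 8, 8, 9]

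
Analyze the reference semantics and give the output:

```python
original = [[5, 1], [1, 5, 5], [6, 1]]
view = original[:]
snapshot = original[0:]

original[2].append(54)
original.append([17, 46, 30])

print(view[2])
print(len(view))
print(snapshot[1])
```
[6, 1, 54]
3
[1, 5, 5]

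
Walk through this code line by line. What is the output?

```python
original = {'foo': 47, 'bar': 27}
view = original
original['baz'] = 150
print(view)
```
{'foo': 47, 'bar': 27, 'baz': 150}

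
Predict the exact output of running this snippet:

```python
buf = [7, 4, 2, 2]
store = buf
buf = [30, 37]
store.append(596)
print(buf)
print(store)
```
[30, 37]
[7, 4, 2, 2, 596]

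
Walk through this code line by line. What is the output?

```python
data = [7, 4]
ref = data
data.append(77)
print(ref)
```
[7, 4, 77]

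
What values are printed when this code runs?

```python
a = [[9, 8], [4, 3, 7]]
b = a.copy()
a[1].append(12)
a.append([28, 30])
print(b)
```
[[9, 8], [4, 3, 7, 12]]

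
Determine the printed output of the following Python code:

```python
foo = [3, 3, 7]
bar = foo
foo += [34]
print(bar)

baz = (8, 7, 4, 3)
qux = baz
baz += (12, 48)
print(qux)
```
[3, 3, 7, 34]
(8, 7, 4, 3)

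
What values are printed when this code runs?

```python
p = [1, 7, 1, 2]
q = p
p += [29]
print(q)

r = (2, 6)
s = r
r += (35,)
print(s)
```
[1, 7, 1, 2, 29]
(2, 6)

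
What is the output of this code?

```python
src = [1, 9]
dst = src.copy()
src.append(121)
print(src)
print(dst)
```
[1, 9, 121]
[1, 9]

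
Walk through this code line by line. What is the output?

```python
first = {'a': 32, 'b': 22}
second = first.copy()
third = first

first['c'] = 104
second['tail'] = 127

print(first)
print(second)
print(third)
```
{'a': 32, 'b': 22, 'c': 104}
{'a': 32, 'b': 22, 'tail': 127}
{'a': 32, 'b': 22, 'c': 104}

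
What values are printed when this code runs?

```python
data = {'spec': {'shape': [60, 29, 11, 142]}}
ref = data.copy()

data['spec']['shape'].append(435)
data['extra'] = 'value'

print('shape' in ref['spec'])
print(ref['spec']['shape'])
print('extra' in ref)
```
True
[60, 29, 11, 142, 435]
False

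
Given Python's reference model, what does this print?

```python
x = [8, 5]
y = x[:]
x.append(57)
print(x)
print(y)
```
[8, 5, 57]
[8, 5]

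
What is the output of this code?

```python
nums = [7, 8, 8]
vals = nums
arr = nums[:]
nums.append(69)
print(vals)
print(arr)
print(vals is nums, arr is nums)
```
[7, 8, 8, 69]
[7, 8, 8]
True False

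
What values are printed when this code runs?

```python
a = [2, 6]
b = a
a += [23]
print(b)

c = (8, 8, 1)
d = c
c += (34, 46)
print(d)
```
[2, 6, 23]
(8, 8, 1)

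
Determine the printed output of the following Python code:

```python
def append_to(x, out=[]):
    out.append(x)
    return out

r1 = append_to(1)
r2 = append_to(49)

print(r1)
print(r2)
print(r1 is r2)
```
[1, 49]
[1, 49]
True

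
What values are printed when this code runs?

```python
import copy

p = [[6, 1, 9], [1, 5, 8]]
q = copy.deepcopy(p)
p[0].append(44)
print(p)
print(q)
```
[[6, 1, 9, 44], [1, 5, 8]]
[[6, 1, 9], [1, 5, 8]]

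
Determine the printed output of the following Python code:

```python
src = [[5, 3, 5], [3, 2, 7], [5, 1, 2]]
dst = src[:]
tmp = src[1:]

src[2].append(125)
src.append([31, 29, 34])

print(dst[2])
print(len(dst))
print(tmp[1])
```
[5, 1, 2, 125]
3
[5, 1, 2, 125]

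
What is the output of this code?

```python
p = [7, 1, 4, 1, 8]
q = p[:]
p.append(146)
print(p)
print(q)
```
[7, 1, 4, 1, 8, 146]
[7, 1, 4, 1, 8]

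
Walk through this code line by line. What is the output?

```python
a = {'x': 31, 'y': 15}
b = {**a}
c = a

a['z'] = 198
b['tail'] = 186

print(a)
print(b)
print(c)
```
{'x': 31, 'y': 15, 'z': 198}
{'x': 31, 'y': 15, 'tail': 186}
{'x': 31, 'y': 15, 'z': 198}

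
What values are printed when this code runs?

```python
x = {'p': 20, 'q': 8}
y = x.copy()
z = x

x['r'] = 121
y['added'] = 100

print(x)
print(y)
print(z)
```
{'p': 20, 'q': 8, 'r': 121}
{'p': 20, 'q': 8, 'added': 100}
{'p': 20, 'q': 8, 'r': 121}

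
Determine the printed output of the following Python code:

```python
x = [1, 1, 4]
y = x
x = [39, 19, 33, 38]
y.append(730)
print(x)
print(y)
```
[39, 19, 33, 38]
[1, 1, 4, 730]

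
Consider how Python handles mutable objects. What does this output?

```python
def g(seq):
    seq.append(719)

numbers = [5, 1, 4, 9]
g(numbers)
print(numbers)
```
[5, 1, 4, 9, 719]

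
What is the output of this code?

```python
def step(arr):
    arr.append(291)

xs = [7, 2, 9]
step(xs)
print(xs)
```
[7, 2, 9, 291]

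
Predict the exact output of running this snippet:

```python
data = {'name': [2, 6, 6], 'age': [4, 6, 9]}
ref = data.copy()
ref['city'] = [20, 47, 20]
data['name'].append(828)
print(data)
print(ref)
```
{'name': [2, 6, 6, 828], 'age': [4, 6, 9]}
{'name': [2, 6, 6, 828], 'age': [4, 6, 9], 'city': [20, 47, 20]}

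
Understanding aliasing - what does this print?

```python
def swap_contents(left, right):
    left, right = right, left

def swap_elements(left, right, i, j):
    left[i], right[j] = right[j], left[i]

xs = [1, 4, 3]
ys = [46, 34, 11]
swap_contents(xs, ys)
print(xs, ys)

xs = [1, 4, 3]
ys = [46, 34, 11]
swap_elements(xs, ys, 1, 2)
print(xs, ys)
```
[1, 4, 3] [46, 34, 11]
[1, 11, 3] [46, 34, 4]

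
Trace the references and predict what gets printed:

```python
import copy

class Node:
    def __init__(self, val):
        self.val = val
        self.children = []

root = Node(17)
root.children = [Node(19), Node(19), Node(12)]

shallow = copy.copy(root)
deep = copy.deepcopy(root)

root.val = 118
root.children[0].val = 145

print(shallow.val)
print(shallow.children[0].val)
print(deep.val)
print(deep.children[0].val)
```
17
145
17
19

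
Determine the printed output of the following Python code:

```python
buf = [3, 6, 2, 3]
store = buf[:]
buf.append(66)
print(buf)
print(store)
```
[3, 6, 2, 3, 66]
[3, 6, 2, 3]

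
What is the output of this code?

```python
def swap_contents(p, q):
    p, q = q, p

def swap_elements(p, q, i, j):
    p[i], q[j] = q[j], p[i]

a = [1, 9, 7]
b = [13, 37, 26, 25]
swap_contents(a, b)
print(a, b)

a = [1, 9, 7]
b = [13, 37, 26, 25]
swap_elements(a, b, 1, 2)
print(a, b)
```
[1, 9, 7] [13, 37, 26, 25]
[1, 26, 7] [13, 37, 9, 25]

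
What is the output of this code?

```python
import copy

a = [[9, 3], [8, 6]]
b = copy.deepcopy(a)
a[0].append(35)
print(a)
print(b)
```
[[9, 3, 35], [8, 6]]
[[9, 3], [8, 6]]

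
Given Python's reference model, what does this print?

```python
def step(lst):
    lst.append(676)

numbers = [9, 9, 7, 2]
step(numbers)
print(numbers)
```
[9, 9, 7, 2, 676]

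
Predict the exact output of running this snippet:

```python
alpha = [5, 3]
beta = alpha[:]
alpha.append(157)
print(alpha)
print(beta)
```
[5, 3, 157]
[5, 3]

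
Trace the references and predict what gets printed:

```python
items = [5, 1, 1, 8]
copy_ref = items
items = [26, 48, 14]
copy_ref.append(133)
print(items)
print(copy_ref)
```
[26, 48, 14]
[5, 1, 1, 8, 133]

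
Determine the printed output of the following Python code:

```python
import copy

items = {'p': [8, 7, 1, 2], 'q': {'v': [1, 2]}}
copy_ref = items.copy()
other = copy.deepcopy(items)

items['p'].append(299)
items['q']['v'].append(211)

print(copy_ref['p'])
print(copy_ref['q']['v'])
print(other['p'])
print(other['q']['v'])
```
[8, 7, 1, 2, 299]
[1, 2, 211]
[8, 7, 1, 2]
[1, 2]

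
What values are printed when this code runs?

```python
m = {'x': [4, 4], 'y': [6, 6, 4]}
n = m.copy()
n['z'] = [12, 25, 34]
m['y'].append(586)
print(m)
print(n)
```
{'x': [4, 4], 'y': [6, 6, 4, 586]}
{'x': [4, 4], 'y': [6, 6, 4, 586], 'z': [12, 25, 34]}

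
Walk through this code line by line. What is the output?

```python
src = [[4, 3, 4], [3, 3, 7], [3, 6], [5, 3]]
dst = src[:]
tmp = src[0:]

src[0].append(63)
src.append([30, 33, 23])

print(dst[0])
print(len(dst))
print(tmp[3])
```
[4, 3, 4, 63]
4
[5, 3]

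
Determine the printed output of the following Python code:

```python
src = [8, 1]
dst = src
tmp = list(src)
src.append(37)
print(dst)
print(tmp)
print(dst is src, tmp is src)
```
[8, 1, 37]
[8, 1]
True False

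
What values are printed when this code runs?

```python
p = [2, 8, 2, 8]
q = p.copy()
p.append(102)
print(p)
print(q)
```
[2, 8, 2, 8, 102]
[2, 8, 2, 8]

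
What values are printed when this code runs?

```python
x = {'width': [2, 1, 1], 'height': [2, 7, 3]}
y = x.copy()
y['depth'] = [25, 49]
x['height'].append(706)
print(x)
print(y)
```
{'width': [2, 1, 1], 'height': [2, 7, 3, 706]}
{'width': [2, 1, 1], 'height': [2, 7, 3, 706], 'depth': [25, 49]}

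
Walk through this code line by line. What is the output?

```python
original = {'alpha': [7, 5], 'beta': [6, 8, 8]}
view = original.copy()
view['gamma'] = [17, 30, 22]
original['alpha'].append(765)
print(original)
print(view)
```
{'alpha': [7, 5, 765], 'beta': [6, 8, 8]}
{'alpha': [7, 5, 765], 'beta': [6, 8, 8], 'gamma': [17, 30, 22]}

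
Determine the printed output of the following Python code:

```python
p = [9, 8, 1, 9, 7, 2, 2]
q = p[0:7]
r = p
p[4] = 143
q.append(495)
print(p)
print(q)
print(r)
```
[9, 8, 1, 9, 143, 2, 2]
[9, 8, 1, 9, 7, 2, 2, 495]
[9, 8, 1, 9, 143, 2, 2]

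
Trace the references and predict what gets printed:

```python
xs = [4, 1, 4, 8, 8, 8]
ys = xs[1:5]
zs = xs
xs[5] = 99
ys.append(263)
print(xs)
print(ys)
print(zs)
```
[4, 1, 4, 8, 8, 99]
[1, 4, 8, 8, 263]
[4, 1, 4, 8, 8, 99]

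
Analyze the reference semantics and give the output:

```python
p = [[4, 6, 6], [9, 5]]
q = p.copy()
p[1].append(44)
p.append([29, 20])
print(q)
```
[[4, 6, 6], [9, 5, 44]]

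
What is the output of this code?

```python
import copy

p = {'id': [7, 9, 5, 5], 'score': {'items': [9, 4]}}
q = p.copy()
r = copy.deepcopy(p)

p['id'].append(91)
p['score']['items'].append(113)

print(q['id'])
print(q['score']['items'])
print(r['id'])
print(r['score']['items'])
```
[7, 9, 5, 5, 91]
[9, 4, 113]
[7, 9, 5, 5]
[9, 4]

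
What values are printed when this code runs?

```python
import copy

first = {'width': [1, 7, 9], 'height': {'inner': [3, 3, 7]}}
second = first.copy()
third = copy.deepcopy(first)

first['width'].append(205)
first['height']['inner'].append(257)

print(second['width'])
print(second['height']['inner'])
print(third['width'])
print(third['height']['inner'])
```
[1, 7, 9, 205]
[3, 3, 7, 257]
[1, 7, 9]
[3, 3, 7]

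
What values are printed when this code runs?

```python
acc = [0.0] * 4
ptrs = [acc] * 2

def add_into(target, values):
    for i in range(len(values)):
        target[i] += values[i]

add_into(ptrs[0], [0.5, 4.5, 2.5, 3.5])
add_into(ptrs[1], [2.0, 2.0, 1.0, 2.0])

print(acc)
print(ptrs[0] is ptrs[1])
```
[2.5, 6.5, 3.5, 5.5]
True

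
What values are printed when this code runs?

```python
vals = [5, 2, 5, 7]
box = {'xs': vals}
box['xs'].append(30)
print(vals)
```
[5, 2, 5, 7, 30]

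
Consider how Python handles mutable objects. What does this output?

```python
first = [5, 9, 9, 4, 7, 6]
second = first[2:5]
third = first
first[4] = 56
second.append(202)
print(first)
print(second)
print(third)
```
[5, 9, 9, 4, 56, 6]
[9, 4, 7, 202]
[5, 9, 9, 4, 56, 6]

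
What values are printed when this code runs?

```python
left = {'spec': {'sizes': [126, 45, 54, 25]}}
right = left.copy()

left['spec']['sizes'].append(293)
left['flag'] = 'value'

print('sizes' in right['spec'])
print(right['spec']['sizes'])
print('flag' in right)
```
True
[126, 45, 54, 25, 293]
False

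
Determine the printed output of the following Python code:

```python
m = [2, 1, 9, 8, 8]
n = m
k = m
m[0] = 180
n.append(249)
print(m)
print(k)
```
[180, 1, 9, 8, 8, 249]
[180, 1, 9, 8, 8, 249]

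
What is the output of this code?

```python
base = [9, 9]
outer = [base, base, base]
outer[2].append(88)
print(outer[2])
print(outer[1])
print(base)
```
[9, 9, 88]
[9, 9, 88]
[9, 9, 88]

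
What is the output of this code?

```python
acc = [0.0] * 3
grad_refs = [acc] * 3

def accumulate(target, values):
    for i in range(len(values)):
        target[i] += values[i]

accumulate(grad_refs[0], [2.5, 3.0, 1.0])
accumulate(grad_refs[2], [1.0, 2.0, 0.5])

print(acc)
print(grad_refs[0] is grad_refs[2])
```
[3.5, 5.0, 1.5]
True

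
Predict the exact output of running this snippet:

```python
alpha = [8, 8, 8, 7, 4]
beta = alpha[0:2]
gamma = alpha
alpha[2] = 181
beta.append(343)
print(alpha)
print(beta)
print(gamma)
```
[8, 8, 181, 7, 4]
[8, 8, 343]
[8, 8, 181, 7, 4]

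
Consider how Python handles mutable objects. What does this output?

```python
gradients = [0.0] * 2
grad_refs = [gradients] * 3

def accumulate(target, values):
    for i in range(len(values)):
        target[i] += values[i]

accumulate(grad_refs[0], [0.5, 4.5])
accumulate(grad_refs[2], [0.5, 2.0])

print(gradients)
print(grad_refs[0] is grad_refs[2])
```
[1.0, 6.5]
True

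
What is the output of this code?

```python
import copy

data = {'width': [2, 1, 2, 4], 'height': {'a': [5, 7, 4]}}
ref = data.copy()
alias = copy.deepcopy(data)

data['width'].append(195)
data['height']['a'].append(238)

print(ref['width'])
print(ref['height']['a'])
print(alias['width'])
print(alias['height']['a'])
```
[2, 1, 2, 4, 195]
[5, 7, 4, 238]
[2, 1, 2, 4]
[5, 7, 4]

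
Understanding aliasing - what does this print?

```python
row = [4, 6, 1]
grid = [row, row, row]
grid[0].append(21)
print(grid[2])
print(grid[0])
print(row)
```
[4, 6, 1, 21]
[4, 6, 1, 21]
[4, 6, 1, 21]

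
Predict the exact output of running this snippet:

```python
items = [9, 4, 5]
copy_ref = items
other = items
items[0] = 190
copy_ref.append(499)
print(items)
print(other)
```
[190, 4, 5, 499]
[190, 4, 5, 499]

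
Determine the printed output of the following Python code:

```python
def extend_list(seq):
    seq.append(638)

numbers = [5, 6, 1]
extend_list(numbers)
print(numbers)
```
[5, 6, 1, 638]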